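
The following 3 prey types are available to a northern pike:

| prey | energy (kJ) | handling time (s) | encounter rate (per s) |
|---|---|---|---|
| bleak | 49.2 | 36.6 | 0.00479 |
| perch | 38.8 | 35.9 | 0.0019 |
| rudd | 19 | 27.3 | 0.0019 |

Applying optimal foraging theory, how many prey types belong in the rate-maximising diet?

3

E/h in descending order: bleak 1.34, perch 1.08, rudd 0.696 kJ/s. The optimal diet is the largest prefix of this list for which every included type satisfies E_i/h_i > R on the types above it.
Rate on top 1: 0.2005. perch: 1.08 > 0.2005 → include.
Rate on top 2: 0.2488. rudd: 0.696 > 0.2488 → include.
Optimal diet: bleak, perch, rudd — 3 of 3 types.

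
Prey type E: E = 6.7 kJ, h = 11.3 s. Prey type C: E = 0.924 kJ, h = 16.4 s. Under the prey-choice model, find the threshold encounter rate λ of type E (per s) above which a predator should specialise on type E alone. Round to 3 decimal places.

The zero-one rule: include type C iff E₂/h₂ > λE₁/(1+λh₁). Equality gives the switch point.
λE₁h₂ = E₂ + λE₂h₁ ⇒ λ = E₂/(E₁h₂ − E₂h₁) = 0.924/(109.9 − 10.44) = 0.009292 per s.

0.009 per s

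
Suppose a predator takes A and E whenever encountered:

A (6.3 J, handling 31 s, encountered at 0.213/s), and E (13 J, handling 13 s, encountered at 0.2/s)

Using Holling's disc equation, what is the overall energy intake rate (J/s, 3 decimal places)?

R = (0.213×6.3 + 0.2×13) / (1 + 0.213×31 + 0.2×13) = 3.942/10.2 = 0.3863 J/s.

0.386 J/s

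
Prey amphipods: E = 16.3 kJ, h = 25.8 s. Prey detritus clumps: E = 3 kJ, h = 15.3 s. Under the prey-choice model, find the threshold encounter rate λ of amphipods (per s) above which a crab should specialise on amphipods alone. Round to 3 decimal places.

At the threshold, the rate on amphipods alone equals the profitability of detritus clumps: λ·16.3/(1 + λ·25.8) = 3/15.3 = 0.1961.
Rearranging, λ(16.3 − 0.1961×25.8) = 0.1961, so λ = 0.1961/11.24 = 0.01744 per s.

0.017 per s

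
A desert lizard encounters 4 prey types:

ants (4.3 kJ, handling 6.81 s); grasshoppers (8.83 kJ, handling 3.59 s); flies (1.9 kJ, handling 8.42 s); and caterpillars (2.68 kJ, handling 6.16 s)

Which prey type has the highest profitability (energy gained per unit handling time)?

Profitability E/h (kJ/s): ants = 4.3/6.81 = 0.631, grasshoppers = 8.83/3.59 = 2.46, flies = 1.9/8.42 = 0.226, caterpillars = 2.68/6.16 = 0.435.
Ranked: grasshoppers > ants > caterpillars > flies.

grasshoppers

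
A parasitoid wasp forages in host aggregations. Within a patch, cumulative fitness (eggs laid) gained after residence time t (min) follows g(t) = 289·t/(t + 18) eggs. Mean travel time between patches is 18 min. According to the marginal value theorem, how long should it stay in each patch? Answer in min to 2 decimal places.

18.00 min

Optimal t* satisfies g'(t*) = g(t*)/(T + t*).
g'(t) = 289·18/(t + 18)². Setting 289·18/(t+18)² = 289t/[(t+18)(18+t)] gives 18(18+t) = t(t+18), so t² = 18×18 = 324.
t* = √324 = 18 min.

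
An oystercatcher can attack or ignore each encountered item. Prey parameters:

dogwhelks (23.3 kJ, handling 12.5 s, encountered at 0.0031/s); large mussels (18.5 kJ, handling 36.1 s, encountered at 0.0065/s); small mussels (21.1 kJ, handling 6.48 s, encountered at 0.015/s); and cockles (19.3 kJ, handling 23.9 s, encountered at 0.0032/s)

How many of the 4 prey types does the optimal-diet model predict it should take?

4

Rank by E/h (kJ/s): small mussels 3.26, dogwhelks 1.86, cockles 0.808, large mussels 0.512. Include each in turn until the next type's E/h falls below the running intake rate.
Rate on top 1: 0.2885. dogwhelks: 1.86 > 0.2885 → include.
Rate on top 2: 0.3422. cockles: 0.808 > 0.3422 → include.
Rate on top 3: 0.3716. large mussels: 0.512 > 0.3716 → include.
Optimal diet: small mussels, dogwhelks, cockles, large mussels — 4 of 4 types.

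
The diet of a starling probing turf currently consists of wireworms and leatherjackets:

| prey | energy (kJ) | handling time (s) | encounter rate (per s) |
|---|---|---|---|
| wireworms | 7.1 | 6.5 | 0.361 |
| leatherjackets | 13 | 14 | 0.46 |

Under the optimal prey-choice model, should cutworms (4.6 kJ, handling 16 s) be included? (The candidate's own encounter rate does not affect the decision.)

No

On wireworms and leatherjackets alone, R = ΣλE/(1+Σλh) = 8.543/9.787 = 0.8729 kJ/s.
cutworms: E/h = 4.6/16 = 0.2875 kJ/s.
Since 0.2875 < R, time spent handling cutworms is better spent searching.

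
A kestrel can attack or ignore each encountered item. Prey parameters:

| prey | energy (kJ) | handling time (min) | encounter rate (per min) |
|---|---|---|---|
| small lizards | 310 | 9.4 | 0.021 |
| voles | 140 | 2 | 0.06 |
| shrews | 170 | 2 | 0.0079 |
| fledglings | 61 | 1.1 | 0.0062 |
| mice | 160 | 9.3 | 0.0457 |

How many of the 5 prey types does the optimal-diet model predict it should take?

5

Rank by E/h (kJ/min): shrews 85, voles 70, fledglings 55.5, small lizards 33, mice 17.2. Include each in turn until the next type's E/h falls below the running intake rate.
Rate on top 1: 1.322. voles: 70 > 1.322 → include.
Rate on top 2: 8.578. fledglings: 55.5 > 8.578 → include.
Rate on top 3: 8.858. small lizards: 33 > 8.858 → include.
Rate on top 4: 12.41. mice: 17.2 > 12.41 → include.
Optimal diet: shrews, voles, fledglings, small lizards, mice — 5 of 5 types.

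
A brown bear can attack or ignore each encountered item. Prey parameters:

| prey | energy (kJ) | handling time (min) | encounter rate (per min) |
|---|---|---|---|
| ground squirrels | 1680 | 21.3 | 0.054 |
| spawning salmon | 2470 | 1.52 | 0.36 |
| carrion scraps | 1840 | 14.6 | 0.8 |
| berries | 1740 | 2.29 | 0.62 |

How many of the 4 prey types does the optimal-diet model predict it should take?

Rank by E/h (kJ/min): spawning salmon 1.62e+03, berries 760, carrion scraps 126, ground squirrels 78.9. Include each in turn until the next type's E/h falls below the running intake rate.
Rate on top 1: 574.7. berries: 760 > 574.7 → include.
Rate on top 2: 663.3. carrion scraps: 126 < 663.3 → exclude; stop.
Optimal diet: spawning salmon, berries — 2 of 4 types.

2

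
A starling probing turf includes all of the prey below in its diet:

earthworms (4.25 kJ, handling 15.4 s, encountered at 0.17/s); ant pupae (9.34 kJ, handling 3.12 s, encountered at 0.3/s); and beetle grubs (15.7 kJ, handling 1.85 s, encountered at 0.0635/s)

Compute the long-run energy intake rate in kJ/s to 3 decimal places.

R = (0.17×4.25 + 0.3×9.34 + 0.0635×15.7) / (1 + 0.17×15.4 + 0.3×3.12 + 0.0635×1.85) = 4.521/4.671 = 0.9679 kJ/s.

0.968 kJ/s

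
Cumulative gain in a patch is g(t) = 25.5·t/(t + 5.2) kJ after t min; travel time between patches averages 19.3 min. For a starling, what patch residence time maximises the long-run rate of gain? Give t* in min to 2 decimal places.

By the marginal value theorem, leave when the instantaneous gain rate g'(t) equals the habitat-wide average g(t)/(T + t).
g'(t) = 25.5·5.2/(t + 5.2)². Setting 25.5·5.2/(t+5.2)² = 25.5t/[(t+5.2)(19.3+t)] gives 5.2(19.3+t) = t(t+5.2), so t² = 5.2×19.3 = 100.4.
t* = √100.4 = 10.02 min.

10.02 min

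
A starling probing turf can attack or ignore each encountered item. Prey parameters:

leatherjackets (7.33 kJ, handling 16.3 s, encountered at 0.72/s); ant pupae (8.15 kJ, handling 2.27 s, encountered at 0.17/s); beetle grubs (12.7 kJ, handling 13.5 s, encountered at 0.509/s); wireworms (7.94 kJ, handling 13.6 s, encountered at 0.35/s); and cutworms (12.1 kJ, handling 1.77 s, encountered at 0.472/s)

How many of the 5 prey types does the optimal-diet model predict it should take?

Profitabilities (E/h, kJ/s): cutworms 6.84, ant pupae 3.59, beetle grubs 0.941, wireworms 0.584, leatherjackets 0.45. Add prey in this order while the next type's profitability exceeds the intake rate on those already taken.
Rate on top 1: 3.112. ant pupae: 3.59 > 3.112 → include.
Rate on top 2: 3.195. beetle grubs: 0.941 < 3.195 → exclude; stop.
Optimal diet: cutworms, ant pupae — 2 of 5 types.

2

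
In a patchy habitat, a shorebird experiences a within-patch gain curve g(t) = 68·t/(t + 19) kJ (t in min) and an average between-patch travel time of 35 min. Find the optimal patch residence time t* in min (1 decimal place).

25.8 min

Maximise g(t)/(T+t): set derivative to zero → g'(t)(T+t) = g(t).
g'(t) = 68·19/(t + 19)². Setting 68·19/(t+19)² = 68t/[(t+19)(35+t)] gives 19(35+t) = t(t+19), so t² = 19×35 = 665.
t* = √665 = 25.79 min.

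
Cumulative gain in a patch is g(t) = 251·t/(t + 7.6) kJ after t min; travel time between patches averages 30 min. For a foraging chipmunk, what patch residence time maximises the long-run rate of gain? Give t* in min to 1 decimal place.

15.1 min

Optimal t* satisfies g'(t*) = g(t*)/(T + t*).
g'(t) = 251·7.6/(t + 7.6)². Setting 251·7.6/(t+7.6)² = 251t/[(t+7.6)(30+t)] gives 7.6(30+t) = t(t+7.6), so t² = 7.6×30 = 228.
t* = √228 = 15.1 min.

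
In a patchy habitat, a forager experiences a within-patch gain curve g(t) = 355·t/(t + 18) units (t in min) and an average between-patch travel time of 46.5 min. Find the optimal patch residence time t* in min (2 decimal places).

28.93 min

Optimal t* satisfies g'(t*) = g(t*)/(T + t*).
g'(t) = 355·18/(t + 18)². Setting 355·18/(t+18)² = 355t/[(t+18)(46.5+t)] gives 18(46.5+t) = t(t+18), so t² = 18×46.5 = 837.
t* = √837 = 28.93 min.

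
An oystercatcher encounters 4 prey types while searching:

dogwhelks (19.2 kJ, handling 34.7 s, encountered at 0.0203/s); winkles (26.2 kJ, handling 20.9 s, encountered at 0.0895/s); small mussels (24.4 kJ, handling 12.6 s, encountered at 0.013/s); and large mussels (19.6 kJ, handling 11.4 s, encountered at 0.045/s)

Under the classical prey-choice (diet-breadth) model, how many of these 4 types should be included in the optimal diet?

Rank by E/h (kJ/s): small mussels 1.94, large mussels 1.72, winkles 1.25, dogwhelks 0.553. Include each in turn until the next type's E/h falls below the running intake rate.
Rate on top 1: 0.2726. large mussels: 1.72 > 0.2726 → include.
Rate on top 2: 0.7152. winkles: 1.25 > 0.7152 → include.
Rate on top 3: 0.9991. dogwhelks: 0.553 < 0.9991 → exclude; stop.
Optimal diet: small mussels, large mussels, winkles — 3 of 4 types.

3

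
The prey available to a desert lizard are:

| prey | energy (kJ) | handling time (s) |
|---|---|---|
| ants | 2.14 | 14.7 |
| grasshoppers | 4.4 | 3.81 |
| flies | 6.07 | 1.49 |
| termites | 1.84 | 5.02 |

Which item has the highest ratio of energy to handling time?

In descending order of E/h:
flies: 6.07/1.49 = 4.07 kJ/s
grasshoppers: 4.4/3.81 = 1.15 kJ/s
termites: 1.84/5.02 = 0.367 kJ/s
ants: 2.14/14.7 = 0.146 kJ/s

flies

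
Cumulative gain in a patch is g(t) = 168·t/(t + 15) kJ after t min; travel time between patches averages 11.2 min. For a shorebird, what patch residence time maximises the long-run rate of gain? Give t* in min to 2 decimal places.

12.96 min

Optimal t* satisfies g'(t*) = g(t*)/(T + t*).
g'(t) = 168·15/(t + 15)². Setting 168·15/(t+15)² = 168t/[(t+15)(11.2+t)] gives 15(11.2+t) = t(t+15), so t² = 15×11.2 = 168.
t* = √168 = 12.96 min.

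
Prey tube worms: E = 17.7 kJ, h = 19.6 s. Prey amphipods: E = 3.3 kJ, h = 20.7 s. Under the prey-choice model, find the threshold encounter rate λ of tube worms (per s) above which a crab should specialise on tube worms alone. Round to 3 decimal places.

At the threshold, the rate on tube worms alone equals the profitability of amphipods: λ·17.7/(1 + λ·19.6) = 3.3/20.7 = 0.1594.
Rearranging, λ(17.7 − 0.1594×19.6) = 0.1594, so λ = 0.1594/14.58 = 0.01094 per s.

0.011 per s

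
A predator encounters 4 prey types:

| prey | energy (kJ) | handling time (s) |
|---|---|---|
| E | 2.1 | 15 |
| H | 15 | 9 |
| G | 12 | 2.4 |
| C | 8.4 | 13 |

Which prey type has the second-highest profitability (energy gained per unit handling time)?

H

In descending order of E/h:
G: 12/2.4 = 5 kJ/s
H: 15/9 = 1.67 kJ/s
C: 8.4/13 = 0.646 kJ/s
E: 2.1/15 = 0.14 kJ/s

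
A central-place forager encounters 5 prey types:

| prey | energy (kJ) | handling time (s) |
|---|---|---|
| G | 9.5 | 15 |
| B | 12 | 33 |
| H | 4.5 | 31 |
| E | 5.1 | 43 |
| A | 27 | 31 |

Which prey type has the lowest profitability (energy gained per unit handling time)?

Profitability E/h (kJ/s): G = 9.5/15 = 0.633, B = 12/33 = 0.364, H = 4.5/31 = 0.145, E = 5.1/43 = 0.119, A = 27/31 = 0.871.
Ranked: A > G > B > H > E.

E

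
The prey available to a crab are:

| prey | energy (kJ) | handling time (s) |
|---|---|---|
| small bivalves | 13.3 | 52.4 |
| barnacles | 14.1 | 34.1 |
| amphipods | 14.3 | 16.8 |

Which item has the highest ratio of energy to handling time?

amphipods

Profitability E/h (kJ/s): small bivalves = 13.3/52.4 = 0.254, barnacles = 14.1/34.1 = 0.413, amphipods = 14.3/16.8 = 0.851.
Ranked: amphipods > barnacles > small bivalves.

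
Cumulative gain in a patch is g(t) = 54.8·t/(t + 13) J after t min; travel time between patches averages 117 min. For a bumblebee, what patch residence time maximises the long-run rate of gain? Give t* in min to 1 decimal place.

39.0 min

By the marginal value theorem, leave when the instantaneous gain rate g'(t) equals the habitat-wide average g(t)/(T + t).
g'(t) = 54.8·13/(t + 13)². Setting 54.8·13/(t+13)² = 54.8t/[(t+13)(117+t)] gives 13(117+t) = t(t+13), so t² = 13×117 = 1521.
t* = √1521 = 39 min.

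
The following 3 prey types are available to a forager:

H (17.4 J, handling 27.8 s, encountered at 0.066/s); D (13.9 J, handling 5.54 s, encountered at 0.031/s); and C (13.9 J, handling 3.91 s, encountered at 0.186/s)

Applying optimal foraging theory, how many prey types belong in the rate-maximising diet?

2

E/h in descending order: C 3.55, D 2.51, H 0.626 J/s. The optimal diet is the largest prefix of this list for which every included type satisfies E_i/h_i > R on the types above it.
Rate on top 1: 1.497. D: 2.51 > 1.497 → include.
Rate on top 2: 1.588. H: 0.626 < 1.588 → exclude; stop.
Optimal diet: C, D — 2 of 3 types.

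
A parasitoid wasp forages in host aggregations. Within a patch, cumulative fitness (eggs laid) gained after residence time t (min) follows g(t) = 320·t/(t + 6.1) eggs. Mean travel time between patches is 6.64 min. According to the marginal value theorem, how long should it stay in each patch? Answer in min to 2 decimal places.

By the marginal value theorem, leave when the instantaneous gain rate g'(t) equals the habitat-wide average g(t)/(T + t).
g'(t) = 320·6.1/(t + 6.1)². Setting 320·6.1/(t+6.1)² = 320t/[(t+6.1)(6.64+t)] gives 6.1(6.64+t) = t(t+6.1), so t² = 6.1×6.64 = 40.5.
t* = √40.5 = 6.364 min.

6.36 min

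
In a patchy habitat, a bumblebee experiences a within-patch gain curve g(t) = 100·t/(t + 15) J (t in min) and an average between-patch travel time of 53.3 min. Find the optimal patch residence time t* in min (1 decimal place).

28.3 min

Maximise g(t)/(T+t): set derivative to zero → g'(t)(T+t) = g(t).
g'(t) = 100·15/(t + 15)². Setting 100·15/(t+15)² = 100t/[(t+15)(53.3+t)] gives 15(53.3+t) = t(t+15), so t² = 15×53.3 = 799.5.
t* = √799.5 = 28.28 min.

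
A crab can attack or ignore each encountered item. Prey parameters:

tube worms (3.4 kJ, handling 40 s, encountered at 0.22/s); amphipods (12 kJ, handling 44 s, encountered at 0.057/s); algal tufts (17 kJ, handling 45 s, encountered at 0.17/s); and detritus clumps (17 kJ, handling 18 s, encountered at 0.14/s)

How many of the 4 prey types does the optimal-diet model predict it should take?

1

Rank by E/h (kJ/s): detritus clumps 0.944, algal tufts 0.378, amphipods 0.273, tube worms 0.085. Include each in turn until the next type's E/h falls below the running intake rate.
Rate on top 1: 0.6761. algal tufts: 0.378 < 0.6761 → exclude; stop.
Optimal diet: detritus clumps — 1 of 4 types.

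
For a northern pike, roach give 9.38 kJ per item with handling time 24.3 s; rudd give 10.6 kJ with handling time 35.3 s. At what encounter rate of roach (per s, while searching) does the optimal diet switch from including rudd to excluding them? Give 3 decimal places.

The zero-one rule: include rudd iff E₂/h₂ > λE₁/(1+λh₁). Equality gives the switch point.
λE₁h₂ = E₂ + λE₂h₁ ⇒ λ = E₂/(E₁h₂ − E₂h₁) = 10.6/(331.1 − 257.6) = 0.1442 per s.

0.144 per s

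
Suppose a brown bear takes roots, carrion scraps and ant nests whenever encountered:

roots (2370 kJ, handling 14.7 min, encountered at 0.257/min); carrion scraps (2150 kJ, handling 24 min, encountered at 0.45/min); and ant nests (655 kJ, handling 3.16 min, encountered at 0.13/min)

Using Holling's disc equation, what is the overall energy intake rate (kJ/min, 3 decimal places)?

R = (0.257×2370 + 0.45×2150 + 0.13×655) / (1 + 0.257×14.7 + 0.45×24 + 0.13×3.16) = 1662/15.99 = 103.9 kJ/min.

103.932 kJ/min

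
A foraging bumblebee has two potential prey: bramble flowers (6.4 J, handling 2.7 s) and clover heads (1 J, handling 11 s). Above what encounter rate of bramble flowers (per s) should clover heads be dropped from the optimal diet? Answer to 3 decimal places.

0.015 per s

At the threshold, the rate on bramble flowers alone equals the profitability of clover heads: λ·6.4/(1 + λ·2.7) = 1/11 = 0.09091.
Rearranging, λ(6.4 − 0.09091×2.7) = 0.09091, so λ = 0.09091/6.155 = 0.01477 per s.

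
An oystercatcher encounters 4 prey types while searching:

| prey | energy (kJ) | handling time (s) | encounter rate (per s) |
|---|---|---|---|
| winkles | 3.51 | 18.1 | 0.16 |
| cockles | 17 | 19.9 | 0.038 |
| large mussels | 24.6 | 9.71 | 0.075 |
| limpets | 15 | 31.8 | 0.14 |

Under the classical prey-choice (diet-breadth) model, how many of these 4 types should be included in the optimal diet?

Profitabilities (E/h, kJ/s): large mussels 2.53, cockles 0.854, limpets 0.472, winkles 0.194. Add prey in this order while the next type's profitability exceeds the intake rate on those already taken.
Rate on top 1: 1.068. cockles: 0.854 < 1.068 → exclude; stop.
Optimal diet: large mussels — 1 of 4 types.

1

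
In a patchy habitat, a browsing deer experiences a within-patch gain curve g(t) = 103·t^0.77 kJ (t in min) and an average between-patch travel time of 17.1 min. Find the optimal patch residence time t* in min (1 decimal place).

Maximise g(t)/(T+t): set derivative to zero → g'(t)(T+t) = g(t).
g'(t) = 0.77·103·t^-0.23. Setting 0.77·103·t^-0.23 = 103·t^0.77/(17.1+t) gives 0.77(17.1+t) = t, so 0.23·t = 0.77×17.1.
t* = 0.77×17.1/0.23 = 57.25 min.

57.2 min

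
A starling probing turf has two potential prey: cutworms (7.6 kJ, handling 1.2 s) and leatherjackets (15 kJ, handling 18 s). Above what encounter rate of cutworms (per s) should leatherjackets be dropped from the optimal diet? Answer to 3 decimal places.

0.126 per s

At the threshold, the rate on cutworms alone equals the profitability of leatherjackets: λ·7.6/(1 + λ·1.2) = 15/18 = 0.8333.
Rearranging, λ(7.6 − 0.8333×1.2) = 0.8333, so λ = 0.8333/6.6 = 0.1263 per s.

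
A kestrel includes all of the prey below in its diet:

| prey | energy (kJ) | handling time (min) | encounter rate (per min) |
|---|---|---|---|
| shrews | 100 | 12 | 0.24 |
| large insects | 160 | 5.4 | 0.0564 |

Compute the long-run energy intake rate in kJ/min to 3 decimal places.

R = Σλ_iE_i / (1 + Σλ_ih_i)
Numerator: 0.24×100 + 0.0564×160 = 33.02
Denominator: 1 + 0.24×12 + 0.0564×5.4 = 4.185
R = 33.02/4.185 = 7.892 kJ/min

7.892 kJ/min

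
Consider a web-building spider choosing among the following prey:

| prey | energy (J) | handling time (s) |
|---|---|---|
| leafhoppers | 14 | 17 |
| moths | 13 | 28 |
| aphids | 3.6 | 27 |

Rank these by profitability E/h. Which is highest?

Profitability E/h (J/s): leafhoppers = 14/17 = 0.824, moths = 13/28 = 0.464, aphids = 3.6/27 = 0.133.
Ranked: leafhoppers > moths > aphids.

leafhoppers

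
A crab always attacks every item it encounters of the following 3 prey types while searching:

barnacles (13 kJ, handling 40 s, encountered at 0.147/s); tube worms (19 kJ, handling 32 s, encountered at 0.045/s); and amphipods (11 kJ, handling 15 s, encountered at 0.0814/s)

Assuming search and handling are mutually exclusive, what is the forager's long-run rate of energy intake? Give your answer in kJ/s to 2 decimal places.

R = Σλ_iE_i / (1 + Σλ_ih_i)
Numerator: 0.147×13 + 0.045×19 + 0.0814×11 = 3.661
Denominator: 1 + 0.147×40 + 0.045×32 + 0.0814×15 = 9.541
R = 3.661/9.541 = 0.3838 kJ/s

0.38 kJ/s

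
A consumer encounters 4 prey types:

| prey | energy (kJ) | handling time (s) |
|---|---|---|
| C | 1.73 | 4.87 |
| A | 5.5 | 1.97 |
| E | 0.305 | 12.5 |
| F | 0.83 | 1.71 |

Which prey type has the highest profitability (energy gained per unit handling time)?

Profitability E/h (kJ/s): C = 1.73/4.87 = 0.355, A = 5.5/1.97 = 2.79, E = 0.305/12.5 = 0.0244, F = 0.83/1.71 = 0.485.
Ranked: A > F > C > E.

A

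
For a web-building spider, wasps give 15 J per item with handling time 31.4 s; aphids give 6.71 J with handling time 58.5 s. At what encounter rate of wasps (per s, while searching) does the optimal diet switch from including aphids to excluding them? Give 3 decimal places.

0.010 per s

Drop aphids once their profitability E₂/h₂ falls below the rate achievable on wasps alone: E₂/h₂ = λE₁/(1 + λh₁).
Solve for λ: λE₁h₂ = E₂(1 + λh₁) → λ(E₁h₂ − E₂h₁) = E₂ → λ = E₂/(E₁h₂ − E₂h₁).
λ = 6.71/(15×58.5 − 6.71×31.4) = 6.71/666.8 = 0.01006 per s.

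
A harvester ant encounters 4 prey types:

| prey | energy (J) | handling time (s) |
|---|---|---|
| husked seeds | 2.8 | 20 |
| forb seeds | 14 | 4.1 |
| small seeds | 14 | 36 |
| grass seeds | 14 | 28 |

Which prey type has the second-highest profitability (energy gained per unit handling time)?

grass seeds

In descending order of E/h:
forb seeds: 14/4.1 = 3.41 J/s
grass seeds: 14/28 = 0.5 J/s
small seeds: 14/36 = 0.389 J/s
husked seeds: 2.8/20 = 0.14 J/s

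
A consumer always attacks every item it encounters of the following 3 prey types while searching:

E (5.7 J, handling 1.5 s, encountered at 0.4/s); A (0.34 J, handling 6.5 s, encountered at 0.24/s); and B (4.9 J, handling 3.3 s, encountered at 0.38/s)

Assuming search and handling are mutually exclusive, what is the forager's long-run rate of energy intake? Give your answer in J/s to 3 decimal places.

0.957 J/s

R = Σλ_iE_i / (1 + Σλ_ih_i)
Numerator: 0.4×5.7 + 0.24×0.34 + 0.38×4.9 = 4.224
Denominator: 1 + 0.4×1.5 + 0.24×6.5 + 0.38×3.3 = 4.414
R = 4.224/4.414 = 0.9569 J/s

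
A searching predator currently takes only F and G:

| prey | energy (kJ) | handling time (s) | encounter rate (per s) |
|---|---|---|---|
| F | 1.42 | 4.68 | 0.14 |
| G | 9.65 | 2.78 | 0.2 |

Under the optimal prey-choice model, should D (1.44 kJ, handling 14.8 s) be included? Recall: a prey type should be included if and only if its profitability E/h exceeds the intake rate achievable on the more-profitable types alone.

Current rate: (0.14×1.42 + 0.2×9.65)/(1 + 0.14×4.68 + 0.2×2.78) = 0.9627 kJ/s.
Profitability of D: 1.44/14.8 = 0.0973 kJ/s.
Since 0.0973 < R, time spent handling D is better spent searching.

No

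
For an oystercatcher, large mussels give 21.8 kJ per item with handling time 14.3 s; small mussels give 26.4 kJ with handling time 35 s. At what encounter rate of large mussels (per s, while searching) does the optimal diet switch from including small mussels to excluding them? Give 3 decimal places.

0.068 per s

The zero-one rule: include small mussels iff E₂/h₂ > λE₁/(1+λh₁). Equality gives the switch point.
λE₁h₂ = E₂ + λE₂h₁ ⇒ λ = E₂/(E₁h₂ − E₂h₁) = 26.4/(763 − 377.5) = 0.06849 per s.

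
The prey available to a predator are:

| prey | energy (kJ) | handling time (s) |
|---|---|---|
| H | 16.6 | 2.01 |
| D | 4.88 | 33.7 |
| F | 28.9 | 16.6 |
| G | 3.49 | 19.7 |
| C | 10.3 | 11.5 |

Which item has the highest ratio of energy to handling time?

H

Profitability E/h (kJ/s): H = 16.6/2.01 = 8.26, D = 4.88/33.7 = 0.145, F = 28.9/16.6 = 1.74, G = 3.49/19.7 = 0.177, C = 10.3/11.5 = 0.896.
Ranked: H > F > C > G > D.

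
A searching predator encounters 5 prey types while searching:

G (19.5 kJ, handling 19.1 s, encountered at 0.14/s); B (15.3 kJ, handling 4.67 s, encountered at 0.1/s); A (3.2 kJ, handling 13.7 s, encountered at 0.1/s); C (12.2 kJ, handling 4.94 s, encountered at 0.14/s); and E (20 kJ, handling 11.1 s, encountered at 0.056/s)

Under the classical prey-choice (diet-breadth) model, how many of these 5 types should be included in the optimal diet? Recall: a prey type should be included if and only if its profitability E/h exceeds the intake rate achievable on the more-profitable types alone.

3

Profitabilities (E/h, kJ/s): B 3.28, C 2.47, E 1.8, G 1.02, A 0.234. Add prey in this order while the next type's profitability exceeds the intake rate on those already taken.
Rate on top 1: 1.043. C: 2.47 > 1.043 → include.
Rate on top 2: 1.5. E: 1.8 > 1.5 → include.
Rate on top 3: 1.568. G: 1.02 < 1.568 → exclude; stop.
Optimal diet: B, C, E — 3 of 5 types.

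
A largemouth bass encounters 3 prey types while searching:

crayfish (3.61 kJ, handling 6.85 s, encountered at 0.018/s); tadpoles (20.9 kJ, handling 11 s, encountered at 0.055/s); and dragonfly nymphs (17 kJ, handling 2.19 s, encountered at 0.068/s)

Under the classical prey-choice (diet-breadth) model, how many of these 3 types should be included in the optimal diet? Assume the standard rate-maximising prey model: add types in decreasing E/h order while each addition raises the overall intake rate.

E/h in descending order: dragonfly nymphs 7.76, tadpoles 1.9, crayfish 0.527 kJ/s. The optimal diet is the largest prefix of this list for which every included type satisfies E_i/h_i > R on the types above it.
Rate on top 1: 1.006. tadpoles: 1.9 > 1.006 → include.
Rate on top 2: 1.314. crayfish: 0.527 < 1.314 → exclude; stop.
Optimal diet: dragonfly nymphs, tadpoles — 2 of 3 types.

2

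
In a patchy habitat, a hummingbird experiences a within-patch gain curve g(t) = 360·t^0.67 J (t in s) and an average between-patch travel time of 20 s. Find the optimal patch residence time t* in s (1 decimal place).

40.6 s

Maximise g(t)/(T+t): set derivative to zero → g'(t)(T+t) = g(t).
g'(t) = 0.67·360·t^-0.33. Setting 0.67·360·t^-0.33 = 360·t^0.67/(20+t) gives 0.67(20+t) = t, so 0.33·t = 0.67×20.
t* = 0.67×20/0.33 = 40.61 s.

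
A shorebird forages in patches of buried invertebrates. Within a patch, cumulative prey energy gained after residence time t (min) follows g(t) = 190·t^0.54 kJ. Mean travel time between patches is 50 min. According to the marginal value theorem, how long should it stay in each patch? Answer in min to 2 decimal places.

58.70 min

By the marginal value theorem, leave when the instantaneous gain rate g'(t) equals the habitat-wide average g(t)/(T + t).
g'(t) = 0.54·190·t^-0.46. Setting 0.54·190·t^-0.46 = 190·t^0.54/(50+t) gives 0.54(50+t) = t, so 0.46·t = 0.54×50.
t* = 0.54×50/0.46 = 58.7 min.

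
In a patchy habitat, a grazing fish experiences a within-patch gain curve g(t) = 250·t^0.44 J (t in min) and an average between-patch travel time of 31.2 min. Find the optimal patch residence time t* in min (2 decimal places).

24.51 min

By the marginal value theorem, leave when the instantaneous gain rate g'(t) equals the habitat-wide average g(t)/(T + t).
g'(t) = 0.44·250·t^-0.56. Setting 0.44·250·t^-0.56 = 250·t^0.44/(31.2+t) gives 0.44(31.2+t) = t, so 0.56·t = 0.44×31.2.
t* = 0.44×31.2/0.56 = 24.51 min.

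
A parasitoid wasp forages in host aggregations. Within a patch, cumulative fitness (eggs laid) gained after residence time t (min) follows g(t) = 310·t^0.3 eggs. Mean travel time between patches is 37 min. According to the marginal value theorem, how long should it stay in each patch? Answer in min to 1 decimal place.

15.9 min

Maximise g(t)/(T+t): set derivative to zero → g'(t)(T+t) = g(t).
g'(t) = 0.3·310·t^-0.7. Setting 0.3·310·t^-0.7 = 310·t^0.3/(37+t) gives 0.3(37+t) = t, so 0.70·t = 0.3×37.
t* = 0.3×37/0.70 = 15.86 min.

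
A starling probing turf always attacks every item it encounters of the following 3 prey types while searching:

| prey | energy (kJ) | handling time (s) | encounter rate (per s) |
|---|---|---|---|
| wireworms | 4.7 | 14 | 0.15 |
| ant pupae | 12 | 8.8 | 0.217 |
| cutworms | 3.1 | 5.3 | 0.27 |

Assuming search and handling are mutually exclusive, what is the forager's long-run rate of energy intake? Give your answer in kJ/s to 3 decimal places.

R = Σλ_iE_i / (1 + Σλ_ih_i)
Numerator: 0.15×4.7 + 0.217×12 + 0.27×3.1 = 4.146
Denominator: 1 + 0.15×14 + 0.217×8.8 + 0.27×5.3 = 6.441
R = 4.146/6.441 = 0.6437 kJ/s

0.644 kJ/s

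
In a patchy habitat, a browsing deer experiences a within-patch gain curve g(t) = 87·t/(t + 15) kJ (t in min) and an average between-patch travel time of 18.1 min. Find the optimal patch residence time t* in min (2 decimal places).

16.48 min

Maximise g(t)/(T+t): set derivative to zero → g'(t)(T+t) = g(t).
g'(t) = 87·15/(t + 15)². Setting 87·15/(t+15)² = 87t/[(t+15)(18.1+t)] gives 15(18.1+t) = t(t+15), so t² = 15×18.1 = 271.5.
t* = √271.5 = 16.48 min.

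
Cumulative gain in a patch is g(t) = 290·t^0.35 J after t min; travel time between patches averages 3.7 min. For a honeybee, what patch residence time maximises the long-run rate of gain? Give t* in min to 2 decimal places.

1.99 min

Optimal t* satisfies g'(t*) = g(t*)/(T + t*).
g'(t) = 0.35·290·t^-0.65. Setting 0.35·290·t^-0.65 = 290·t^0.35/(3.7+t) gives 0.35(3.7+t) = t, so 0.65·t = 0.35×3.7.
t* = 0.35×3.7/0.65 = 1.992 min.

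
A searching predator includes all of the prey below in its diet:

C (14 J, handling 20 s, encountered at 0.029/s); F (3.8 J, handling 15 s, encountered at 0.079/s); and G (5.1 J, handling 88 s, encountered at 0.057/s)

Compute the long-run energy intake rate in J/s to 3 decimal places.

R = (0.029×14 + 0.079×3.8 + 0.057×5.1) / (1 + 0.029×20 + 0.079×15 + 0.057×88) = 0.9969/7.781 = 0.1281 J/s.

0.128 J/s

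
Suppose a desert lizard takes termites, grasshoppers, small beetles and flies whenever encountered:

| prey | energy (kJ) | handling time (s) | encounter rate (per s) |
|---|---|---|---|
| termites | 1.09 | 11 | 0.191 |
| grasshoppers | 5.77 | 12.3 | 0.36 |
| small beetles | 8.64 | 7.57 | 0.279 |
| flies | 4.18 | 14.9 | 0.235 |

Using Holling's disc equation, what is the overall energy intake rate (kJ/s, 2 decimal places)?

0.43 kJ/s

R = (0.191×1.09 + 0.36×5.77 + 0.279×8.64 + 0.235×4.18) / (1 + 0.191×11 + 0.36×12.3 + 0.279×7.57 + 0.235×14.9) = 5.678/13.14 = 0.4321 kJ/s.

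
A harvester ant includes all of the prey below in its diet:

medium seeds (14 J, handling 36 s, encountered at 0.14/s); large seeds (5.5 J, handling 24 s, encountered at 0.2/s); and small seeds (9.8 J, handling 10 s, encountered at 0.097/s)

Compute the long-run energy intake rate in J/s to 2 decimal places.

R = (0.14×14 + 0.2×5.5 + 0.097×9.8) / (1 + 0.14×36 + 0.2×24 + 0.097×10) = 4.011/11.81 = 0.3396 J/s.

0.34 J/s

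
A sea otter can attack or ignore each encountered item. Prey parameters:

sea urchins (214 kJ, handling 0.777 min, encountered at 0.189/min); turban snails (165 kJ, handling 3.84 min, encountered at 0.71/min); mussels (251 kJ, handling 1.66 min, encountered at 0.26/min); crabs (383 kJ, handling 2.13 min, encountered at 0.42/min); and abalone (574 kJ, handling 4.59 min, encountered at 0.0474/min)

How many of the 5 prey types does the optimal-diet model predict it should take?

4

E/h in descending order: sea urchins 275, crabs 180, mussels 151, abalone 125, turban snails 43 kJ/min. The optimal diet is the largest prefix of this list for which every included type satisfies E_i/h_i > R on the types above it.
Rate on top 1: 35.27. crabs: 180 > 35.27 → include.
Rate on top 2: 98.61. mussels: 151 > 98.61 → include.
Rate on top 3: 107.8. abalone: 125 > 107.8 → include.
Rate on top 4: 109.2. turban snails: 43 < 109.2 → exclude; stop.
Optimal diet: sea urchins, crabs, mussels, abalone — 4 of 5 types.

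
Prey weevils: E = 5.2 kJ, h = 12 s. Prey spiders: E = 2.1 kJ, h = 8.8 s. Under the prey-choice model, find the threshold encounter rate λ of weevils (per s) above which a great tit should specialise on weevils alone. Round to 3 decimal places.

At the threshold, the rate on weevils alone equals the profitability of spiders: λ·5.2/(1 + λ·12) = 2.1/8.8 = 0.2386.
Rearranging, λ(5.2 − 0.2386×12) = 0.2386, so λ = 0.2386/2.336 = 0.1021 per s.

0.102 per s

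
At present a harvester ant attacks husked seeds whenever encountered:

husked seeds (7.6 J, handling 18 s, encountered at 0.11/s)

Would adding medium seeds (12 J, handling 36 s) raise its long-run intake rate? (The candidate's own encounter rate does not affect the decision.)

Intake rate on the current diet: R = (0.11×7.6) / (1 + 0.11×18) = 0.836/2.98 = 0.2805 J/s.
medium seeds: E/h = 12/36 = 0.3333 J/s.
0.3333 > 0.2805, so adding medium seeds raises the average — include it.

Yes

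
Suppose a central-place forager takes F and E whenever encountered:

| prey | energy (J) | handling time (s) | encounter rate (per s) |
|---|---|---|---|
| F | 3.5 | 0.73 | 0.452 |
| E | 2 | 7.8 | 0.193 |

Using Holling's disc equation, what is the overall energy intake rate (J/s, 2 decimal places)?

0.69 J/s

R = (0.452×3.5 + 0.193×2) / (1 + 0.452×0.73 + 0.193×7.8) = 1.968/2.835 = 0.6941 J/s.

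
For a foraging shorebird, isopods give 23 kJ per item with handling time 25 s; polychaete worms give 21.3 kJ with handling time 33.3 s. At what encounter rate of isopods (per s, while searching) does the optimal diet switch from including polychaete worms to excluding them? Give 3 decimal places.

0.091 per s

The zero-one rule: include polychaete worms iff E₂/h₂ > λE₁/(1+λh₁). Equality gives the switch point.
λE₁h₂ = E₂ + λE₂h₁ ⇒ λ = E₂/(E₁h₂ − E₂h₁) = 21.3/(765.9 − 532.5) = 0.09126 per s.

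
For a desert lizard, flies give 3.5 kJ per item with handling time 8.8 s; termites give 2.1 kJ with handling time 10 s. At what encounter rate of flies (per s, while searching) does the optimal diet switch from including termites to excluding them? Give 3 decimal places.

The zero-one rule: include termites iff E₂/h₂ > λE₁/(1+λh₁). Equality gives the switch point.
λE₁h₂ = E₂ + λE₂h₁ ⇒ λ = E₂/(E₁h₂ − E₂h₁) = 2.1/(35 − 18.48) = 0.1271 per s.

0.127 per s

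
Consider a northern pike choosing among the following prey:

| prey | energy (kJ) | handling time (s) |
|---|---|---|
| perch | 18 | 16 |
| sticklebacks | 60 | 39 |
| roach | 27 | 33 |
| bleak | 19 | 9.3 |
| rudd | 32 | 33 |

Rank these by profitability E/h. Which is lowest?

In descending order of E/h:
bleak: 19/9.3 = 2.04 kJ/s
sticklebacks: 60/39 = 1.54 kJ/s
perch: 18/16 = 1.12 kJ/s
rudd: 32/33 = 0.97 kJ/s
roach: 27/33 = 0.818 kJ/s

roach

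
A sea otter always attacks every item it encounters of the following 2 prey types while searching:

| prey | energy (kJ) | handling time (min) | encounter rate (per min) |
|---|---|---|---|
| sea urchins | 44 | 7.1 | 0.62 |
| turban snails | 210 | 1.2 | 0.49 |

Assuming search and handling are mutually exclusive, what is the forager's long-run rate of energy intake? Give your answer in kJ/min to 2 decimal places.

Energy encountered per unit search time: 0.62×44 + 0.49×210 = 130.2 kJ/min.
Handling time per unit search time: 0.62×7.1 + 0.49×1.2 = 4.99.
Rate = 130.2/(1 + 4.99) = 21.73 kJ/min.

21.73 kJ/min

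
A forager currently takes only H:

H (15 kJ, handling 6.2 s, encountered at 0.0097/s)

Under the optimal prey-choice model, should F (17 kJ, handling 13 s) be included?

Yes

Current rate: (0.0097×15)/(1 + 0.0097×6.2) = 0.1372 kJ/s.
Profitability of F: 17/13 = 1.308 kJ/s.
1.308 > 0.1372, so adding F raises the average — include it.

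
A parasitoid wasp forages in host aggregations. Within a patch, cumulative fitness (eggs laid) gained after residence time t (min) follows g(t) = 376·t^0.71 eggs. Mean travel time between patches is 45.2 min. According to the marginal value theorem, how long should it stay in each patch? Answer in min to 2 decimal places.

110.66 min

Maximise g(t)/(T+t): set derivative to zero → g'(t)(T+t) = g(t).
g'(t) = 0.71·376·t^-0.29. Setting 0.71·376·t^-0.29 = 376·t^0.71/(45.2+t) gives 0.71(45.2+t) = t, so 0.29·t = 0.71×45.2.
t* = 0.71×45.2/0.29 = 110.7 min.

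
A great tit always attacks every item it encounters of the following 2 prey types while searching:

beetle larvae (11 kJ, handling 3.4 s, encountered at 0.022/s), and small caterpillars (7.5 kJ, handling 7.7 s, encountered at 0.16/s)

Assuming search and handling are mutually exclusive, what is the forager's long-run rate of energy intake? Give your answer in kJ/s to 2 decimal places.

Energy encountered per unit search time: 0.022×11 + 0.16×7.5 = 1.442 kJ/s.
Handling time per unit search time: 0.022×3.4 + 0.16×7.7 = 1.307.
Rate = 1.442/(1 + 1.307) = 0.6251 kJ/s.

0.63 kJ/s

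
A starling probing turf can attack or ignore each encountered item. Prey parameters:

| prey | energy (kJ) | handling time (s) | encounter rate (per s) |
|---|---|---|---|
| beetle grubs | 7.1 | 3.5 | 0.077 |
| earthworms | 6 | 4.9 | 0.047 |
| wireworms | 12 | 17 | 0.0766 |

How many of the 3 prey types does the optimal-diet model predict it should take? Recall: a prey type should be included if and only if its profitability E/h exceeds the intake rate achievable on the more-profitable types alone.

E/h in descending order: beetle grubs 2.03, earthworms 1.22, wireworms 0.706 kJ/s. The optimal diet is the largest prefix of this list for which every included type satisfies E_i/h_i > R on the types above it.
Rate on top 1: 0.4306. earthworms: 1.22 > 0.4306 → include.
Rate on top 2: 0.5525. wireworms: 0.706 > 0.5525 → include.
Optimal diet: beetle grubs, earthworms, wireworms — 3 of 3 types.

3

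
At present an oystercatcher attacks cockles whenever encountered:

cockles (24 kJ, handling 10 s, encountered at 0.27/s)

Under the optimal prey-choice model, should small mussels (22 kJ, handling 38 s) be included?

Intake rate on the current diet: R = (0.27×24) / (1 + 0.27×10) = 6.48/3.7 = 1.751 kJ/s.
Profitability of small mussels: 22/38 = 0.5789 kJ/s.
Since 0.5789 < R, time spent handling small mussels is better spent searching.

No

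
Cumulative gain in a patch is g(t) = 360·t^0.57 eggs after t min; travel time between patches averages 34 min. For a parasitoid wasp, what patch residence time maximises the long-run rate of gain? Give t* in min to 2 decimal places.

45.07 min

Optimal t* satisfies g'(t*) = g(t*)/(T + t*).
g'(t) = 0.57·360·t^-0.43. Setting 0.57·360·t^-0.43 = 360·t^0.57/(34+t) gives 0.57(34+t) = t, so 0.43·t = 0.57×34.
t* = 0.57×34/0.43 = 45.07 min.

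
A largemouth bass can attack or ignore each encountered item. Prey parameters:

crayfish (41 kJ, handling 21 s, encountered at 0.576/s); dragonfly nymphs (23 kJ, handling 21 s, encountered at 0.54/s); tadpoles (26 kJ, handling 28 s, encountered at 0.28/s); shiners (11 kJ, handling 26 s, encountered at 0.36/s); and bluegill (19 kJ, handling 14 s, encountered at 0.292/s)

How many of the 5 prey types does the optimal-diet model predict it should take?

Profitabilities (E/h, kJ/s): crayfish 1.95, bluegill 1.36, dragonfly nymphs 1.1, tadpoles 0.929, shiners 0.423. Add prey in this order while the next type's profitability exceeds the intake rate on those already taken.
Rate on top 1: 1.803. bluegill: 1.36 < 1.803 → exclude; stop.
Optimal diet: crayfish — 1 of 5 types.

1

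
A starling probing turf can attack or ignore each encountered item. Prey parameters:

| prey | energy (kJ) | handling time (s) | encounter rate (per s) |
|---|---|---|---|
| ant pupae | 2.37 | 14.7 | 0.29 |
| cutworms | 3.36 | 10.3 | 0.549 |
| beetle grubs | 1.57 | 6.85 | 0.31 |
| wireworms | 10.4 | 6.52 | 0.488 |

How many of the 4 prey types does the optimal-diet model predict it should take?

1

Rank by E/h (kJ/s): wireworms 1.6, cutworms 0.326, beetle grubs 0.229, ant pupae 0.161. Include each in turn until the next type's E/h falls below the running intake rate.
Rate on top 1: 1.214. cutworms: 0.326 < 1.214 → exclude; stop.
Optimal diet: wireworms — 1 of 4 types.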